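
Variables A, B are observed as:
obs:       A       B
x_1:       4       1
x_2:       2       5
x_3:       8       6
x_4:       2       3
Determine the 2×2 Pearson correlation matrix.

Step 1 — column means:
  mean(A) = (4 + 2 + 8 + 2) / 4 = 16/4 = 4
  mean(B) = (1 + 5 + 6 + 3) / 4 = 15/4 = 3.75

Step 2 — sample variances and covariances s[i,j] = (1/(n-1)) · Σ_k (x_{k,i} - mean_i) · (x_{k,j} - mean_j), with n-1 = 3:
  s[A,A] = ((0)·(0) + (-2)·(-2) + (4)·(4) + (-2)·(-2)) / 3 = 24/3 = 8
  s[A,B] = ((0)·(-2.75) + (-2)·(1.25) + (4)·(2.25) + (-2)·(-0.75)) / 3 = 8/3 = 2.6667
  s[B,B] = ((-2.75)·(-2.75) + (1.25)·(1.25) + (2.25)·(2.25) + (-0.75)·(-0.75)) / 3 = 14.75/3 = 4.9167
  Sample standard deviations s_i = √(s[i,i]):
  s(A) = √(8) = 2.8284
  s(B) = √(4.9167) = 2.2174

Step 3 — r_{ij} = s_{ij} / (s_i · s_j):
  r[A,A] = 1 (diagonal).
  r[A,B] = 2.6667 / (2.8284 · 2.2174) = 2.6667 / 6.2716 = 0.4252
  r[B,B] = 1 (diagonal).

R is symmetric with unit diagonal. Assembling:

R = [[1, 0.4252],
 [0.4252, 1]]


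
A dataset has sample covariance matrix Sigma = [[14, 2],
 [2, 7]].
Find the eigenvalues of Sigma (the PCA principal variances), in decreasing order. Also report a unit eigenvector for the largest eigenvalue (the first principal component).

Step 1 — characteristic polynomial of 2×2 Sigma:
  det(Sigma - λI) = λ² - trace · λ + det = 0.
  trace = 14 + 7 = 21, det = 14·7 - (2)² = 94.
Step 2 — discriminant:
  Δ = trace² - 4·det = 441 - 376 = 65.
Step 3 — eigenvalues:
  λ = (trace ± √Δ)/2 = (21 ± 8.0623)/2,
  λ_1 = 14.5311,  λ_2 = 6.4689.

Step 4 — unit eigenvector for λ_1: solve (Sigma - λ_1 I)v = 0. First row:
  (14 - 14.5311)·v_x + (2)·v_y = 0, i.e. (-0.5311)·v_x + (2)·v_y = 0,
  so v ∝ (b, λ_1 - a) = (2, 0.5311) = u.
  ||u|| = √((2)² + (0.5311)²) = √(4.2821) ≈ 2.0693,
  v_1 = u/||u|| ≈ (0.9665, 0.2567) (||v_1|| = 1).

λ_1 = 14.5311,  λ_2 = 6.4689;  v_1 ≈ (0.9665, 0.2567)


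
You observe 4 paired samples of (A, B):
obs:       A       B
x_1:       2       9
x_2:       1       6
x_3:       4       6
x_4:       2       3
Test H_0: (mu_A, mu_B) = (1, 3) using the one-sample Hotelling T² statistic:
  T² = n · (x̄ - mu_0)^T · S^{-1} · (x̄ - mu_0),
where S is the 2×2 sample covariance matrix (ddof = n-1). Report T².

Step 1 — sample mean vector:
  mean(A) = (2 + 1 + 4 + 2) / 4 = 9/4 = 2.25
  mean(B) = (9 + 6 + 6 + 3) / 4 = 24/4 = 6
  x̄ = (2.25, 6),  deviation x̄ - mu_0 = (2.25, 6) - (1, 3) = (1.25, 3).

Step 2 — sample covariance matrix, S[i,j] = (1/(n-1)) · Σ_k (x_{k,i} - mean_i) · (x_{k,j} - mean_j), divisor n-1 = 3:
  S[A,A] = ((-0.25)·(-0.25) + (-1.25)·(-1.25) + (1.75)·(1.75) + (-0.25)·(-0.25)) / 3 = 4.75/3 = 1.5833
  S[A,B] = ((-0.25)·(3) + (-1.25)·(0) + (1.75)·(0) + (-0.25)·(-3)) / 3 = 0/3 = 0
  S[B,B] = ((3)·(3) + (0)·(0) + (0)·(0) + (-3)·(-3)) / 3 = 18/3 = 6
  S = [[1.5833, 0],
 [0, 6]].

Step 3 — invert S. det(S) = 1.5833·6 - (0)² = 9.5.
  S^{-1} = (1/det) · [[d, -b], [-b, a]] = [[0.6316, 0],
 [0, 0.1667]].

Step 4 — quadratic form (x̄ - mu_0)^T · S^{-1} · (x̄ - mu_0):
  S^{-1} · (x̄ - mu_0) = (0.7895, 0.5),
  (x̄ - mu_0)^T · [...] = (1.25)·(0.7895) + (3)·(0.5) = 2.4868.

Step 5 — scale by n: T² = 4 · 2.4868 = 9.9474.

T² ≈ 9.9474


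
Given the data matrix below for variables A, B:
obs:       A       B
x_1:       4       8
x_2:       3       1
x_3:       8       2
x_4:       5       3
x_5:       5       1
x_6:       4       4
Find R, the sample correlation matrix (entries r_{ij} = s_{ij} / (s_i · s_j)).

Step 1 — column means:
  mean(A) = (4 + 3 + 8 + 5 + 5 + 4) / 6 = 29/6 = 4.8333
  mean(B) = (8 + 1 + 2 + 3 + 1 + 4) / 6 = 19/6 = 3.1667

Step 2 — sample variances and covariances s[i,j] = (1/(n-1)) · Σ_k (x_{k,i} - mean_i) · (x_{k,j} - mean_j), with n-1 = 5:
  s[A,A] = ((-0.8333)·(-0.8333) + (-1.8333)·(-1.8333) + (3.1667)·(3.1667) + (0.1667)·(0.1667) + (0.1667)·(0.1667) + (-0.8333)·(-0.8333)) / 5 = 14.8333/5 = 2.9667
  s[A,B] = ((-0.8333)·(4.8333) + (-1.8333)·(-2.1667) + (3.1667)·(-1.1667) + (0.1667)·(-0.1667) + (0.1667)·(-2.1667) + (-0.8333)·(0.8333)) / 5 = -4.8333/5 = -0.9667
  s[B,B] = ((4.8333)·(4.8333) + (-2.1667)·(-2.1667) + (-1.1667)·(-1.1667) + (-0.1667)·(-0.1667) + (-2.1667)·(-2.1667) + (0.8333)·(0.8333)) / 5 = 34.8333/5 = 6.9667
  Sample standard deviations s_i = √(s[i,i]):
  s(A) = √(2.9667) = 1.7224
  s(B) = √(6.9667) = 2.6394

Step 3 — r_{ij} = s_{ij} / (s_i · s_j):
  r[A,A] = 1 (diagonal).
  r[A,B] = -0.9667 / (1.7224 · 2.6394) = -0.9667 / 4.5462 = -0.2126
  r[B,B] = 1 (diagonal).

R is symmetric with unit diagonal. Assembling:

R = [[1, -0.2126],
 [-0.2126, 1]]


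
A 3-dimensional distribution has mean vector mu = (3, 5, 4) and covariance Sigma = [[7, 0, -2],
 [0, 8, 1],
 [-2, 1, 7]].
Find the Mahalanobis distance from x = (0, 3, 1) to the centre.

Step 1 — centre the observation: (x - mu) = (-3, -2, -3).

Step 2 — invert Sigma (cofactor / det for 3×3, or solve directly):
  Sigma^{-1} = [[0.1558, -0.0057, 0.0453],
 [-0.0057, 0.1275, -0.0198],
 [0.0453, -0.0198, 0.1586]].

Step 3 — form the quadratic (x - mu)^T · Sigma^{-1} · (x - mu):
  Sigma^{-1} · (x - mu) = (-0.5921, -0.1785, -0.5722).
  (x - mu)^T · [Sigma^{-1} · (x - mu)] = (-3)·(-0.5921) + (-2)·(-0.1785) + (-3)·(-0.5722) = 3.8499.

Step 4 — take square root: d = √(3.8499) ≈ 1.9621.

d(x, mu) = √(3.8499) ≈ 1.9621


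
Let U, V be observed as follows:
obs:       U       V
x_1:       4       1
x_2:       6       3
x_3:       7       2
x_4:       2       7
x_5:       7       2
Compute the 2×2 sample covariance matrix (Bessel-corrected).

Step 1 — column means:
  mean(U) = (4 + 6 + 7 + 2 + 7) / 5 = 26/5 = 5.2
  mean(V) = (1 + 3 + 2 + 7 + 2) / 5 = 15/5 = 3

Step 2 — sample covariance S[i,j] = (1/(n-1)) · Σ_k (x_{k,i} - mean_i) · (x_{k,j} - mean_j), with n-1 = 4.
  S[U,U] = ((-1.2)·(-1.2) + (0.8)·(0.8) + (1.8)·(1.8) + (-3.2)·(-3.2) + (1.8)·(1.8)) / 4 = 18.8/4 = 4.7
  S[U,V] = ((-1.2)·(-2) + (0.8)·(0) + (1.8)·(-1) + (-3.2)·(4) + (1.8)·(-1)) / 4 = -14/4 = -3.5
  S[V,V] = ((-2)·(-2) + (0)·(0) + (-1)·(-1) + (4)·(4) + (-1)·(-1)) / 4 = 22/4 = 5.5

S is symmetric (S[j,i] = S[i,j]). Assembling:

S = [[4.7, -3.5],
 [-3.5, 5.5]]


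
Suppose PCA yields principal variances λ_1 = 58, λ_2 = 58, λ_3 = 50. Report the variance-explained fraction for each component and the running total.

Step 1 — total variance = trace(Sigma) = Σ λ_i = 58 + 58 + 50 = 166.

Step 2 — fraction explained by component i = λ_i / Σ λ:
  PC1: 58/166 = 0.3494
  PC2: 58/166 = 0.3494
  PC3: 50/166 = 0.3012

Step 3 — cumulative fraction after k components = (λ_1 + ... + λ_k) / Σ λ:
  k = 1: 58/166 = 0.3494
  k = 2: (58 + 58)/166 = 116/166 = 0.6988
  k = 3: (58 + 58 + 50)/166 = 166/166 = 1

Summary (fraction, with percent):

explained: PC1 0.3494 (34.94%), PC2 0.3494 (34.94%), PC3 0.3012 (30.12%);  cumulative: 0.3494, 0.6988, 1


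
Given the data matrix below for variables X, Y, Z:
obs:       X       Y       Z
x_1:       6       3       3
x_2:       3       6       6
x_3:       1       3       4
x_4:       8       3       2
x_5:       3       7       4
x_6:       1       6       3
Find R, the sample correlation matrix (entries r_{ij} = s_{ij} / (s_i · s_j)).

Step 1 — column means:
  mean(X) = (6 + 3 + 1 + 8 + 3 + 1) / 6 = 22/6 = 3.6667
  mean(Y) = (3 + 6 + 3 + 3 + 7 + 6) / 6 = 28/6 = 4.6667
  mean(Z) = (3 + 6 + 4 + 2 + 4 + 3) / 6 = 22/6 = 3.6667

Step 2 — sample variances and covariances s[i,j] = (1/(n-1)) · Σ_k (x_{k,i} - mean_i) · (x_{k,j} - mean_j), with n-1 = 5:
  s[X,X] = ((2.3333)·(2.3333) + (-0.6667)·(-0.6667) + (-2.6667)·(-2.6667) + (4.3333)·(4.3333) + (-0.6667)·(-0.6667) + (-2.6667)·(-2.6667)) / 5 = 39.3333/5 = 7.8667
  s[X,Y] = ((2.3333)·(-1.6667) + (-0.6667)·(1.3333) + (-2.6667)·(-1.6667) + (4.3333)·(-1.6667) + (-0.6667)·(2.3333) + (-2.6667)·(1.3333)) / 5 = -12.6667/5 = -2.5333
  s[X,Z] = ((2.3333)·(-0.6667) + (-0.6667)·(2.3333) + (-2.6667)·(0.3333) + (4.3333)·(-1.6667) + (-0.6667)·(0.3333) + (-2.6667)·(-0.6667)) / 5 = -9.6667/5 = -1.9333
  s[Y,Y] = ((-1.6667)·(-1.6667) + (1.3333)·(1.3333) + (-1.6667)·(-1.6667) + (-1.6667)·(-1.6667) + (2.3333)·(2.3333) + (1.3333)·(1.3333)) / 5 = 17.3333/5 = 3.4667
  s[Y,Z] = ((-1.6667)·(-0.6667) + (1.3333)·(2.3333) + (-1.6667)·(0.3333) + (-1.6667)·(-1.6667) + (2.3333)·(0.3333) + (1.3333)·(-0.6667)) / 5 = 6.3333/5 = 1.2667
  s[Z,Z] = ((-0.6667)·(-0.6667) + (2.3333)·(2.3333) + (0.3333)·(0.3333) + (-1.6667)·(-1.6667) + (0.3333)·(0.3333) + (-0.6667)·(-0.6667)) / 5 = 9.3333/5 = 1.8667
  Sample standard deviations s_i = √(s[i,i]):
  s(X) = √(7.8667) = 2.8048
  s(Y) = √(3.4667) = 1.8619
  s(Z) = √(1.8667) = 1.3663

Step 3 — r_{ij} = s_{ij} / (s_i · s_j):
  r[X,X] = 1 (diagonal).
  r[X,Y] = -2.5333 / (2.8048 · 1.8619) = -2.5333 / 5.2222 = -0.4851
  r[X,Z] = -1.9333 / (2.8048 · 1.3663) = -1.9333 / 3.832 = -0.5045
  r[Y,Y] = 1 (diagonal).
  r[Y,Z] = 1.2667 / (1.8619 · 1.3663) = 1.2667 / 2.5438 = 0.4979
  r[Z,Z] = 1 (diagonal).

R is symmetric with unit diagonal. Assembling:

R = [[1, -0.4851, -0.5045],
 [-0.4851, 1, 0.4979],
 [-0.5045, 0.4979, 1]]


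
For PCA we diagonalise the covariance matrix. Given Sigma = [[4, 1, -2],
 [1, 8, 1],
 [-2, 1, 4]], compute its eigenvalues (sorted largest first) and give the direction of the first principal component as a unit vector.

Step 1 — characteristic polynomial p(λ) = det(λI - Sigma) = λ³ - tr·λ² + c_1·λ - det, where tr = trace, c_1 = sum of the principal 2×2 minors, det = det(Sigma):
  tr = 4 + 8 + 4 = 16,
  c_1 = (4·8 - (1)²) + (4·4 - (-2)²) + (8·4 - (1)²) = 31 + 12 + 31 = 74,
  det = 4·(8·4 - (1)²) - (1)·((1)·4 - (1)·(-2)) + (-2)·((1)·(1) - 8·(-2)) = 4·(31) - (1)·(6) + (-2)·(17) = 84.
  So p(λ) = λ³ - 16λ² + 74λ - 84.
Step 2 — look for an integer root (rational root theorem: any rational root is an integer divisor of 84). Testing λ = 6:
  p(6) = 216 - 576 + 444 - 84 = 0  ✓
  Dividing out (λ - 6): p(λ) = (λ - 6)(λ² - 10λ + 14).
Step 3 — remaining eigenvalues from the quadratic λ² - 10λ + 14 = 0:
  Δ = 10² - 4·14 = 100 - 56 = 44,  λ = (10 ± √44)/2 = (10 ± 6.6332)/2 ≈ 8.3166 or 1.6834.
  Sorted: λ_1 = 8.3166,  λ_2 = 6,  λ_3 = 1.6834  (check: sum = 16 = tr ✓).

Step 4 — unit eigenvector for λ_1 ≈ 8.3166: v spans the null space of (Sigma - λ_1 I), whose rows are
  r_1 = (-4.3166, 1, -2),  r_2 = (1, -0.3166, 1),  r_3 = (-2, 1, -4.3166).
  v is orthogonal to every row, so take v ∝ r_1 × r_2 = ((1)·(1) - (-2)·(-0.3166), (-2)·(1) - (-4.3166)·(1), (-4.3166)·(-0.3166) - (1)·(1)) ≈ (0.3668, 2.3166, 0.3668).
  Let u = (0.3668, 2.3166, 0.3668).
  ||u|| = √((0.3668)² + (2.3166)² + (0.3668)²) = √(5.6358) ≈ 2.374,  v_1 = u/||u|| ≈ (0.1545, 0.9758, 0.1545) (||v_1|| = 1).

λ_1 = 8.3166,  λ_2 = 6,  λ_3 = 1.6834;  v_1 ≈ (0.1545, 0.9758, 0.1545)


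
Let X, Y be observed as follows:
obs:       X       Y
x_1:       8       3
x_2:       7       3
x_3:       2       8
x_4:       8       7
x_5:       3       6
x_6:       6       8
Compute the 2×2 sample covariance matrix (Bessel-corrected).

Step 1 — column means:
  mean(X) = (8 + 7 + 2 + 8 + 3 + 6) / 6 = 34/6 = 5.6667
  mean(Y) = (3 + 3 + 8 + 7 + 6 + 8) / 6 = 35/6 = 5.8333

Step 2 — sample covariance S[i,j] = (1/(n-1)) · Σ_k (x_{k,i} - mean_i) · (x_{k,j} - mean_j), with n-1 = 5.
  S[X,X] = ((2.3333)·(2.3333) + (1.3333)·(1.3333) + (-3.6667)·(-3.6667) + (2.3333)·(2.3333) + (-2.6667)·(-2.6667) + (0.3333)·(0.3333)) / 5 = 33.3333/5 = 6.6667
  S[X,Y] = ((2.3333)·(-2.8333) + (1.3333)·(-2.8333) + (-3.6667)·(2.1667) + (2.3333)·(1.1667) + (-2.6667)·(0.1667) + (0.3333)·(2.1667)) / 5 = -15.3333/5 = -3.0667
  S[Y,Y] = ((-2.8333)·(-2.8333) + (-2.8333)·(-2.8333) + (2.1667)·(2.1667) + (1.1667)·(1.1667) + (0.1667)·(0.1667) + (2.1667)·(2.1667)) / 5 = 26.8333/5 = 5.3667

S is symmetric (S[j,i] = S[i,j]). Assembling:

S = [[6.6667, -3.0667],
 [-3.0667, 5.3667]]


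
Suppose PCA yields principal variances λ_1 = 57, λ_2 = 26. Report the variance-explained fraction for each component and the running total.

Step 1 — total variance = trace(Sigma) = Σ λ_i = 57 + 26 = 83.

Step 2 — fraction explained by component i = λ_i / Σ λ:
  PC1: 57/83 = 0.6867
  PC2: 26/83 = 0.3133

Step 3 — cumulative fraction after k components = (λ_1 + ... + λ_k) / Σ λ:
  k = 1: 57/83 = 0.6867
  k = 2: (57 + 26)/83 = 83/83 = 1

Summary (fraction, with percent):

explained: PC1 0.6867 (68.67%), PC2 0.3133 (31.33%);  cumulative: 0.6867, 1


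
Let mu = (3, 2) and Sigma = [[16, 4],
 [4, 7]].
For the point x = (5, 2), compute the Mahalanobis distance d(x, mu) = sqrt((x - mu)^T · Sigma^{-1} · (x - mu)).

Step 1 — centre the observation: (x - mu) = (2, 0).

Step 2 — invert Sigma. det(Sigma) = 16·7 - (4)² = 96.
  Sigma^{-1} = (1/det) · [[d, -b], [-b, a]] = [[0.0729, -0.0417],
 [-0.0417, 0.1667]].

Step 3 — form the quadratic (x - mu)^T · Sigma^{-1} · (x - mu):
  Sigma^{-1} · (x - mu) = (0.1458, -0.0833).
  (x - mu)^T · [Sigma^{-1} · (x - mu)] = (2)·(0.1458) + (0)·(-0.0833) = 0.2917.

Step 4 — take square root: d = √(0.2917) ≈ 0.5401.

d(x, mu) = √(0.2917) ≈ 0.5401


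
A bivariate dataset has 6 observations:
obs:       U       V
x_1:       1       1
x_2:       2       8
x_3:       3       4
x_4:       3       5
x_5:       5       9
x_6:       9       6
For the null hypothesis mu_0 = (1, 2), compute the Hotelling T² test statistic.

Step 1 — sample mean vector:
  mean(U) = (1 + 2 + 3 + 3 + 5 + 9) / 6 = 23/6 = 3.8333
  mean(V) = (1 + 8 + 4 + 5 + 9 + 6) / 6 = 33/6 = 5.5
  x̄ = (3.8333, 5.5),  deviation x̄ - mu_0 = (3.8333, 5.5) - (1, 2) = (2.8333, 3.5).

Step 2 — sample covariance matrix, S[i,j] = (1/(n-1)) · Σ_k (x_{k,i} - mean_i) · (x_{k,j} - mean_j), divisor n-1 = 5:
  S[U,U] = ((-2.8333)·(-2.8333) + (-1.8333)·(-1.8333) + (-0.8333)·(-0.8333) + (-0.8333)·(-0.8333) + (1.1667)·(1.1667) + (5.1667)·(5.1667)) / 5 = 40.8333/5 = 8.1667
  S[U,V] = ((-2.8333)·(-4.5) + (-1.8333)·(2.5) + (-0.8333)·(-1.5) + (-0.8333)·(-0.5) + (1.1667)·(3.5) + (5.1667)·(0.5)) / 5 = 16.5/5 = 3.3
  S[V,V] = ((-4.5)·(-4.5) + (2.5)·(2.5) + (-1.5)·(-1.5) + (-0.5)·(-0.5) + (3.5)·(3.5) + (0.5)·(0.5)) / 5 = 41.5/5 = 8.3
  S = [[8.1667, 3.3],
 [3.3, 8.3]].

Step 3 — invert S. det(S) = 8.1667·8.3 - (3.3)² = 56.8933.
  S^{-1} = (1/det) · [[d, -b], [-b, a]] = [[0.1459, -0.058],
 [-0.058, 0.1435]].

Step 4 — quadratic form (x̄ - mu_0)^T · S^{-1} · (x̄ - mu_0):
  S^{-1} · (x̄ - mu_0) = (0.2103, 0.3381),
  (x̄ - mu_0)^T · [...] = (2.8333)·(0.2103) + (3.5)·(0.3381) = 1.7792.

Step 5 — scale by n: T² = 6 · 1.7792 = 10.6749.

T² ≈ 10.6749


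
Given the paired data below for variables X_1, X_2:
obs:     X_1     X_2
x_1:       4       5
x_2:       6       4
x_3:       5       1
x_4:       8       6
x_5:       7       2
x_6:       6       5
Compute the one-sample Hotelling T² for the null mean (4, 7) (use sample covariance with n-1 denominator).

Step 1 — sample mean vector:
  mean(X_1) = (4 + 6 + 5 + 8 + 7 + 6) / 6 = 36/6 = 6
  mean(X_2) = (5 + 4 + 1 + 6 + 2 + 5) / 6 = 23/6 = 3.8333
  x̄ = (6, 3.8333),  deviation x̄ - mu_0 = (6, 3.8333) - (4, 7) = (2, -3.1667).

Step 2 — sample covariance matrix, S[i,j] = (1/(n-1)) · Σ_k (x_{k,i} - mean_i) · (x_{k,j} - mean_j), divisor n-1 = 5:
  S[X_1,X_1] = ((-2)·(-2) + (0)·(0) + (-1)·(-1) + (2)·(2) + (1)·(1) + (0)·(0)) / 5 = 10/5 = 2
  S[X_1,X_2] = ((-2)·(1.1667) + (0)·(0.1667) + (-1)·(-2.8333) + (2)·(2.1667) + (1)·(-1.8333) + (0)·(1.1667)) / 5 = 3/5 = 0.6
  S[X_2,X_2] = ((1.1667)·(1.1667) + (0.1667)·(0.1667) + (-2.8333)·(-2.8333) + (2.1667)·(2.1667) + (-1.8333)·(-1.8333) + (1.1667)·(1.1667)) / 5 = 18.8333/5 = 3.7667
  S = [[2, 0.6],
 [0.6, 3.7667]].

Step 3 — invert S. det(S) = 2·3.7667 - (0.6)² = 7.1733.
  S^{-1} = (1/det) · [[d, -b], [-b, a]] = [[0.5251, -0.0836],
 [-0.0836, 0.2788]].

Step 4 — quadratic form (x̄ - mu_0)^T · S^{-1} · (x̄ - mu_0):
  S^{-1} · (x̄ - mu_0) = (1.3151, -1.0502),
  (x̄ - mu_0)^T · [...] = (2)·(1.3151) + (-3.1667)·(-1.0502) = 5.9557.

Step 5 — scale by n: T² = 6 · 5.9557 = 35.7342.

T² ≈ 35.7342


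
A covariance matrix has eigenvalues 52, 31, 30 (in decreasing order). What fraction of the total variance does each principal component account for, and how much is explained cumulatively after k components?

Step 1 — total variance = trace(Sigma) = Σ λ_i = 52 + 31 + 30 = 113.

Step 2 — fraction explained by component i = λ_i / Σ λ:
  PC1: 52/113 = 0.4602
  PC2: 31/113 = 0.2743
  PC3: 30/113 = 0.2655

Step 3 — cumulative fraction after k components = (λ_1 + ... + λ_k) / Σ λ:
  k = 1: 52/113 = 0.4602
  k = 2: (52 + 31)/113 = 83/113 = 0.7345
  k = 3: (52 + 31 + 30)/113 = 113/113 = 1

Summary (fraction, with percent):

explained: PC1 0.4602 (46.02%), PC2 0.2743 (27.43%), PC3 0.2655 (26.55%);  cumulative: 0.4602, 0.7345, 1


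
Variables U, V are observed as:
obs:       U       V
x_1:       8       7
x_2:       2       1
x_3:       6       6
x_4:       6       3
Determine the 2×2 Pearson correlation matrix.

Step 1 — column means:
  mean(U) = (8 + 2 + 6 + 6) / 4 = 22/4 = 5.5
  mean(V) = (7 + 1 + 6 + 3) / 4 = 17/4 = 4.25

Step 2 — sample variances and covariances s[i,j] = (1/(n-1)) · Σ_k (x_{k,i} - mean_i) · (x_{k,j} - mean_j), with n-1 = 3:
  s[U,U] = ((2.5)·(2.5) + (-3.5)·(-3.5) + (0.5)·(0.5) + (0.5)·(0.5)) / 3 = 19/3 = 6.3333
  s[U,V] = ((2.5)·(2.75) + (-3.5)·(-3.25) + (0.5)·(1.75) + (0.5)·(-1.25)) / 3 = 18.5/3 = 6.1667
  s[V,V] = ((2.75)·(2.75) + (-3.25)·(-3.25) + (1.75)·(1.75) + (-1.25)·(-1.25)) / 3 = 22.75/3 = 7.5833
  Sample standard deviations s_i = √(s[i,i]):
  s(U) = √(6.3333) = 2.5166
  s(V) = √(7.5833) = 2.7538

Step 3 — r_{ij} = s_{ij} / (s_i · s_j):
  r[U,U] = 1 (diagonal).
  r[U,V] = 6.1667 / (2.5166 · 2.7538) = 6.1667 / 6.9302 = 0.8898
  r[V,V] = 1 (diagonal).

R is symmetric with unit diagonal. Assembling:

R = [[1, 0.8898],
 [0.8898, 1]]


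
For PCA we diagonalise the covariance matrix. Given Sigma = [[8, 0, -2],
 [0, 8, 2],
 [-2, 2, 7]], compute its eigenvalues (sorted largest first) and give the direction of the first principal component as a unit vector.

Step 1 — characteristic polynomial p(λ) = det(λI - Sigma) = λ³ - tr·λ² + c_1·λ - det, where tr = trace, c_1 = sum of the principal 2×2 minors, det = det(Sigma):
  tr = 8 + 8 + 7 = 23,
  c_1 = (8·8 - (0)²) + (8·7 - (-2)²) + (8·7 - (2)²) = 64 + 52 + 52 = 168,
  det = 8·(8·7 - (2)²) - (0)·((0)·7 - (2)·(-2)) + (-2)·((0)·(2) - 8·(-2)) = 8·(52) - (0)·(4) + (-2)·(16) = 384.
  So p(λ) = λ³ - 23λ² + 168λ - 384.
Step 2 — look for an integer root (rational root theorem: any rational root is an integer divisor of 384). Testing λ = 8:
  p(8) = 512 - 1472 + 1344 - 384 = 0  ✓
  Dividing out (λ - 8): p(λ) = (λ - 8)(λ² - 15λ + 48).
Step 3 — remaining eigenvalues from the quadratic λ² - 15λ + 48 = 0:
  Δ = 15² - 4·48 = 225 - 192 = 33,  λ = (15 ± √33)/2 = (15 ± 5.7446)/2 ≈ 10.3723 or 4.6277.
  Sorted: λ_1 = 10.3723,  λ_2 = 8,  λ_3 = 4.6277  (check: sum = 23 = tr ✓).

Step 4 — unit eigenvector for λ_1 ≈ 10.3723: v spans the null space of (Sigma - λ_1 I), whose rows are
  r_1 = (-2.3723, 0, -2),  r_2 = (0, -2.3723, 2),  r_3 = (-2, 2, -3.3723).
  v is orthogonal to every row, so take v ∝ r_1 × r_2 = ((0)·(2) - (-2)·(-2.3723), (-2)·(0) - (-2.3723)·(2), (-2.3723)·(-2.3723) - (0)·(0)) ≈ (-4.7446, 4.7446, 5.6277).
  Rescale (multiply by -1 so the first nonzero entry is positive): u = (4.7446, -4.7446, -5.6277).
  ||u|| = √((4.7446)² + (-4.7446)² + (-5.6277)²) = √(76.693) ≈ 8.7575,  v_1 = u/||u|| ≈ (0.5418, -0.5418, -0.6426) (||v_1|| = 1).

λ_1 = 10.3723,  λ_2 = 8,  λ_3 = 4.6277;  v_1 ≈ (0.5418, -0.5418, -0.6426)


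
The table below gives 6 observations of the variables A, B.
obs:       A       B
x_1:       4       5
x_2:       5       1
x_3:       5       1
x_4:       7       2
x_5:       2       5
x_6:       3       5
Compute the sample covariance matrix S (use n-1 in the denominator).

Step 1 — column means:
  mean(A) = (4 + 5 + 5 + 7 + 2 + 3) / 6 = 26/6 = 4.3333
  mean(B) = (5 + 1 + 1 + 2 + 5 + 5) / 6 = 19/6 = 3.1667

Step 2 — sample covariance S[i,j] = (1/(n-1)) · Σ_k (x_{k,i} - mean_i) · (x_{k,j} - mean_j), with n-1 = 5.
  S[A,A] = ((-0.3333)·(-0.3333) + (0.6667)·(0.6667) + (0.6667)·(0.6667) + (2.6667)·(2.6667) + (-2.3333)·(-2.3333) + (-1.3333)·(-1.3333)) / 5 = 15.3333/5 = 3.0667
  S[A,B] = ((-0.3333)·(1.8333) + (0.6667)·(-2.1667) + (0.6667)·(-2.1667) + (2.6667)·(-1.1667) + (-2.3333)·(1.8333) + (-1.3333)·(1.8333)) / 5 = -13.3333/5 = -2.6667
  S[B,B] = ((1.8333)·(1.8333) + (-2.1667)·(-2.1667) + (-2.1667)·(-2.1667) + (-1.1667)·(-1.1667) + (1.8333)·(1.8333) + (1.8333)·(1.8333)) / 5 = 20.8333/5 = 4.1667

S is symmetric (S[j,i] = S[i,j]). Assembling:

S = [[3.0667, -2.6667],
 [-2.6667, 4.1667]]


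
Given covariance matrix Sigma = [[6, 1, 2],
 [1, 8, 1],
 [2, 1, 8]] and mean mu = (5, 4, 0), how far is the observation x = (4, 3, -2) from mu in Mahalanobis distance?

Step 1 — centre the observation: (x - mu) = (-1, -1, -2).

Step 2 — invert Sigma (cofactor / det for 3×3, or solve directly):
  Sigma^{-1} = [[0.1842, -0.0175, -0.0439],
 [-0.0175, 0.1287, -0.0117],
 [-0.0439, -0.0117, 0.1374]].

Step 3 — form the quadratic (x - mu)^T · Sigma^{-1} · (x - mu):
  Sigma^{-1} · (x - mu) = (-0.0789, -0.0877, -0.2193).
  (x - mu)^T · [Sigma^{-1} · (x - mu)] = (-1)·(-0.0789) + (-1)·(-0.0877) + (-2)·(-0.2193) = 0.6053.

Step 4 — take square root: d = √(0.6053) ≈ 0.778.

d(x, mu) = √(0.6053) ≈ 0.778


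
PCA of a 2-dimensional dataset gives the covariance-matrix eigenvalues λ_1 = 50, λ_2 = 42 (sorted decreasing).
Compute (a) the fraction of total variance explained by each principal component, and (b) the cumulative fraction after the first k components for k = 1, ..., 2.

Step 1 — total variance = trace(Sigma) = Σ λ_i = 50 + 42 = 92.

Step 2 — fraction explained by component i = λ_i / Σ λ:
  PC1: 50/92 = 0.5435
  PC2: 42/92 = 0.4565

Step 3 — cumulative fraction after k components = (λ_1 + ... + λ_k) / Σ λ:
  k = 1: 50/92 = 0.5435
  k = 2: (50 + 42)/92 = 92/92 = 1

Summary (fraction, with percent):

explained: PC1 0.5435 (54.35%), PC2 0.4565 (45.65%);  cumulative: 0.5435, 1


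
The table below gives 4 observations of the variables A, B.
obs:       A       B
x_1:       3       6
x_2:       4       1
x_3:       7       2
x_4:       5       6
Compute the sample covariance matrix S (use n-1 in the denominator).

Step 1 — column means:
  mean(A) = (3 + 4 + 7 + 5) / 4 = 19/4 = 4.75
  mean(B) = (6 + 1 + 2 + 6) / 4 = 15/4 = 3.75

Step 2 — sample covariance S[i,j] = (1/(n-1)) · Σ_k (x_{k,i} - mean_i) · (x_{k,j} - mean_j), with n-1 = 3.
  S[A,A] = ((-1.75)·(-1.75) + (-0.75)·(-0.75) + (2.25)·(2.25) + (0.25)·(0.25)) / 3 = 8.75/3 = 2.9167
  S[A,B] = ((-1.75)·(2.25) + (-0.75)·(-2.75) + (2.25)·(-1.75) + (0.25)·(2.25)) / 3 = -5.25/3 = -1.75
  S[B,B] = ((2.25)·(2.25) + (-2.75)·(-2.75) + (-1.75)·(-1.75) + (2.25)·(2.25)) / 3 = 20.75/3 = 6.9167

S is symmetric (S[j,i] = S[i,j]). Assembling:

S = [[2.9167, -1.75],
 [-1.75, 6.9167]]


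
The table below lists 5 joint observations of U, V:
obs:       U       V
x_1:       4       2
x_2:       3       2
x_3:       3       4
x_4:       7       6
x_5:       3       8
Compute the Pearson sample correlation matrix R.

Step 1 — column means:
  mean(U) = (4 + 3 + 3 + 7 + 3) / 5 = 20/5 = 4
  mean(V) = (2 + 2 + 4 + 6 + 8) / 5 = 22/5 = 4.4

Step 2 — sample variances and covariances s[i,j] = (1/(n-1)) · Σ_k (x_{k,i} - mean_i) · (x_{k,j} - mean_j), with n-1 = 4:
  s[U,U] = ((0)·(0) + (-1)·(-1) + (-1)·(-1) + (3)·(3) + (-1)·(-1)) / 4 = 12/4 = 3
  s[U,V] = ((0)·(-2.4) + (-1)·(-2.4) + (-1)·(-0.4) + (3)·(1.6) + (-1)·(3.6)) / 4 = 4/4 = 1
  s[V,V] = ((-2.4)·(-2.4) + (-2.4)·(-2.4) + (-0.4)·(-0.4) + (1.6)·(1.6) + (3.6)·(3.6)) / 4 = 27.2/4 = 6.8
  Sample standard deviations s_i = √(s[i,i]):
  s(U) = √(3) = 1.7321
  s(V) = √(6.8) = 2.6077

Step 3 — r_{ij} = s_{ij} / (s_i · s_j):
  r[U,U] = 1 (diagonal).
  r[U,V] = 1 / (1.7321 · 2.6077) = 1 / 4.5166 = 0.2214
  r[V,V] = 1 (diagonal).

R is symmetric with unit diagonal. Assembling:

R = [[1, 0.2214],
 [0.2214, 1]]


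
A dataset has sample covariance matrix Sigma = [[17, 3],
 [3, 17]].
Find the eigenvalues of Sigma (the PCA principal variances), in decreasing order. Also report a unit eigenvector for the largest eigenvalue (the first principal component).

Step 1 — characteristic polynomial of 2×2 Sigma:
  det(Sigma - λI) = λ² - trace · λ + det = 0.
  trace = 17 + 17 = 34, det = 17·17 - (3)² = 280.
Step 2 — discriminant:
  Δ = trace² - 4·det = 1156 - 1120 = 36.
Step 3 — eigenvalues:
  λ = (trace ± √Δ)/2 = (34 ± 6)/2,
  λ_1 = 20,  λ_2 = 14.

Step 4 — unit eigenvector for λ_1: solve (Sigma - λ_1 I)v = 0. First row:
  (17 - 20)·v_x + (3)·v_y = 0, i.e. (-3)·v_x + (3)·v_y = 0,
  so v ∝ (b, λ_1 - a) = (3, 3) = u.
  ||u|| = √((3)² + (3)²) = √(18) ≈ 4.2426,
  v_1 = u/||u|| ≈ (0.7071, 0.7071) (||v_1|| = 1).

λ_1 = 20,  λ_2 = 14;  v_1 ≈ (0.7071, 0.7071)


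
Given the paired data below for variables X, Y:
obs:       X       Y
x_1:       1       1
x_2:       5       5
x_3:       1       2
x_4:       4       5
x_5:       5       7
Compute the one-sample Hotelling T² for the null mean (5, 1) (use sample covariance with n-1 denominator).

Step 1 — sample mean vector:
  mean(X) = (1 + 5 + 1 + 4 + 5) / 5 = 16/5 = 3.2
  mean(Y) = (1 + 5 + 2 + 5 + 7) / 5 = 20/5 = 4
  x̄ = (3.2, 4),  deviation x̄ - mu_0 = (3.2, 4) - (5, 1) = (-1.8, 3).

Step 2 — sample covariance matrix, S[i,j] = (1/(n-1)) · Σ_k (x_{k,i} - mean_i) · (x_{k,j} - mean_j), divisor n-1 = 4:
  S[X,X] = ((-2.2)·(-2.2) + (1.8)·(1.8) + (-2.2)·(-2.2) + (0.8)·(0.8) + (1.8)·(1.8)) / 4 = 16.8/4 = 4.2
  S[X,Y] = ((-2.2)·(-3) + (1.8)·(1) + (-2.2)·(-2) + (0.8)·(1) + (1.8)·(3)) / 4 = 19/4 = 4.75
  S[Y,Y] = ((-3)·(-3) + (1)·(1) + (-2)·(-2) + (1)·(1) + (3)·(3)) / 4 = 24/4 = 6
  S = [[4.2, 4.75],
 [4.75, 6]].

Step 3 — invert S. det(S) = 4.2·6 - (4.75)² = 2.6375.
  S^{-1} = (1/det) · [[d, -b], [-b, a]] = [[2.2749, -1.8009],
 [-1.8009, 1.5924]].

Step 4 — quadratic form (x̄ - mu_0)^T · S^{-1} · (x̄ - mu_0):
  S^{-1} · (x̄ - mu_0) = (-9.4976, 8.019),
  (x̄ - mu_0)^T · [...] = (-1.8)·(-9.4976) + (3)·(8.019) = 41.1526.

Step 5 — scale by n: T² = 5 · 41.1526 = 205.763.

T² ≈ 205.763


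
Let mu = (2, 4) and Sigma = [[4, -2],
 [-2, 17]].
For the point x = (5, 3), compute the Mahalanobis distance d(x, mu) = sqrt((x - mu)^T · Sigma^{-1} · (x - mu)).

Step 1 — centre the observation: (x - mu) = (3, -1).

Step 2 — invert Sigma. det(Sigma) = 4·17 - (-2)² = 64.
  Sigma^{-1} = (1/det) · [[d, -b], [-b, a]] = [[0.2656, 0.0312],
 [0.0312, 0.0625]].

Step 3 — form the quadratic (x - mu)^T · Sigma^{-1} · (x - mu):
  Sigma^{-1} · (x - mu) = (0.7656, 0.0312).
  (x - mu)^T · [Sigma^{-1} · (x - mu)] = (3)·(0.7656) + (-1)·(0.0312) = 2.2656.

Step 4 — take square root: d = √(2.2656) ≈ 1.5052.

d(x, mu) = √(2.2656) ≈ 1.5052


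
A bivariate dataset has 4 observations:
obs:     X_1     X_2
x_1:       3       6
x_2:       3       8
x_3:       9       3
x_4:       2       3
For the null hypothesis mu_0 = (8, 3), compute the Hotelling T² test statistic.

Step 1 — sample mean vector:
  mean(X_1) = (3 + 3 + 9 + 2) / 4 = 17/4 = 4.25
  mean(X_2) = (6 + 8 + 3 + 3) / 4 = 20/4 = 5
  x̄ = (4.25, 5),  deviation x̄ - mu_0 = (4.25, 5) - (8, 3) = (-3.75, 2).

Step 2 — sample covariance matrix, S[i,j] = (1/(n-1)) · Σ_k (x_{k,i} - mean_i) · (x_{k,j} - mean_j), divisor n-1 = 3:
  S[X_1,X_1] = ((-1.25)·(-1.25) + (-1.25)·(-1.25) + (4.75)·(4.75) + (-2.25)·(-2.25)) / 3 = 30.75/3 = 10.25
  S[X_1,X_2] = ((-1.25)·(1) + (-1.25)·(3) + (4.75)·(-2) + (-2.25)·(-2)) / 3 = -10/3 = -3.3333
  S[X_2,X_2] = ((1)·(1) + (3)·(3) + (-2)·(-2) + (-2)·(-2)) / 3 = 18/3 = 6
  S = [[10.25, -3.3333],
 [-3.3333, 6]].

Step 3 — invert S. det(S) = 10.25·6 - (-3.3333)² = 50.3889.
  S^{-1} = (1/det) · [[d, -b], [-b, a]] = [[0.1191, 0.0662],
 [0.0662, 0.2034]].

Step 4 — quadratic form (x̄ - mu_0)^T · S^{-1} · (x̄ - mu_0):
  S^{-1} · (x̄ - mu_0) = (-0.3142, 0.1588),
  (x̄ - mu_0)^T · [...] = (-3.75)·(-0.3142) + (2)·(0.1588) = 1.4959.

Step 5 — scale by n: T² = 4 · 1.4959 = 5.9835.

T² ≈ 5.9835


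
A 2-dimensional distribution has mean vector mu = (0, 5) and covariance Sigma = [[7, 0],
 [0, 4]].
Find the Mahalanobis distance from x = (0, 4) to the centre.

Step 1 — centre the observation: (x - mu) = (0, -1).

Step 2 — invert Sigma. det(Sigma) = 7·4 - (0)² = 28.
  Sigma^{-1} = (1/det) · [[d, -b], [-b, a]] = [[0.1429, 0],
 [0, 0.25]].

Step 3 — form the quadratic (x - mu)^T · Sigma^{-1} · (x - mu):
  Sigma^{-1} · (x - mu) = (0, -0.25).
  (x - mu)^T · [Sigma^{-1} · (x - mu)] = (0)·(0) + (-1)·(-0.25) = 0.25.

Step 4 — take square root: d = √(0.25) ≈ 0.5.

d(x, mu) = √(0.25) ≈ 0.5


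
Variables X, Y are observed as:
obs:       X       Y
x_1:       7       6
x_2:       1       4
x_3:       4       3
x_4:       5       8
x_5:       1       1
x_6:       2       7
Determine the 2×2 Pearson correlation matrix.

Step 1 — column means:
  mean(X) = (7 + 1 + 4 + 5 + 1 + 2) / 6 = 20/6 = 3.3333
  mean(Y) = (6 + 4 + 3 + 8 + 1 + 7) / 6 = 29/6 = 4.8333

Step 2 — sample variances and covariances s[i,j] = (1/(n-1)) · Σ_k (x_{k,i} - mean_i) · (x_{k,j} - mean_j), with n-1 = 5:
  s[X,X] = ((3.6667)·(3.6667) + (-2.3333)·(-2.3333) + (0.6667)·(0.6667) + (1.6667)·(1.6667) + (-2.3333)·(-2.3333) + (-1.3333)·(-1.3333)) / 5 = 29.3333/5 = 5.8667
  s[X,Y] = ((3.6667)·(1.1667) + (-2.3333)·(-0.8333) + (0.6667)·(-1.8333) + (1.6667)·(3.1667) + (-2.3333)·(-3.8333) + (-1.3333)·(2.1667)) / 5 = 16.3333/5 = 3.2667
  s[Y,Y] = ((1.1667)·(1.1667) + (-0.8333)·(-0.8333) + (-1.8333)·(-1.8333) + (3.1667)·(3.1667) + (-3.8333)·(-3.8333) + (2.1667)·(2.1667)) / 5 = 34.8333/5 = 6.9667
  Sample standard deviations s_i = √(s[i,i]):
  s(X) = √(5.8667) = 2.4221
  s(Y) = √(6.9667) = 2.6394

Step 3 — r_{ij} = s_{ij} / (s_i · s_j):
  r[X,X] = 1 (diagonal).
  r[X,Y] = 3.2667 / (2.4221 · 2.6394) = 3.2667 / 6.3931 = 0.511
  r[Y,Y] = 1 (diagonal).

R is symmetric with unit diagonal. Assembling:

R = [[1, 0.511],
 [0.511, 1]]


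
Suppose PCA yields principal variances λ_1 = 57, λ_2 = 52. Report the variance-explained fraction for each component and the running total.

Step 1 — total variance = trace(Sigma) = Σ λ_i = 57 + 52 = 109.

Step 2 — fraction explained by component i = λ_i / Σ λ:
  PC1: 57/109 = 0.5229
  PC2: 52/109 = 0.4771

Step 3 — cumulative fraction after k components = (λ_1 + ... + λ_k) / Σ λ:
  k = 1: 57/109 = 0.5229
  k = 2: (57 + 52)/109 = 109/109 = 1

Summary (fraction, with percent):

explained: PC1 0.5229 (52.29%), PC2 0.4771 (47.71%);  cumulative: 0.5229, 1


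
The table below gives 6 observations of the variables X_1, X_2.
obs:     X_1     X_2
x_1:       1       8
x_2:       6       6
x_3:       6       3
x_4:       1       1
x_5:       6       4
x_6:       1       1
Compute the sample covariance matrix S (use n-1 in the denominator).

Step 1 — column means:
  mean(X_1) = (1 + 6 + 6 + 1 + 6 + 1) / 6 = 21/6 = 3.5
  mean(X_2) = (8 + 6 + 3 + 1 + 4 + 1) / 6 = 23/6 = 3.8333

Step 2 — sample covariance S[i,j] = (1/(n-1)) · Σ_k (x_{k,i} - mean_i) · (x_{k,j} - mean_j), with n-1 = 5.
  S[X_1,X_1] = ((-2.5)·(-2.5) + (2.5)·(2.5) + (2.5)·(2.5) + (-2.5)·(-2.5) + (2.5)·(2.5) + (-2.5)·(-2.5)) / 5 = 37.5/5 = 7.5
  S[X_1,X_2] = ((-2.5)·(4.1667) + (2.5)·(2.1667) + (2.5)·(-0.8333) + (-2.5)·(-2.8333) + (2.5)·(0.1667) + (-2.5)·(-2.8333)) / 5 = 7.5/5 = 1.5
  S[X_2,X_2] = ((4.1667)·(4.1667) + (2.1667)·(2.1667) + (-0.8333)·(-0.8333) + (-2.8333)·(-2.8333) + (0.1667)·(0.1667) + (-2.8333)·(-2.8333)) / 5 = 38.8333/5 = 7.7667

S is symmetric (S[j,i] = S[i,j]). Assembling:

S = [[7.5, 1.5],
 [1.5, 7.7667]]


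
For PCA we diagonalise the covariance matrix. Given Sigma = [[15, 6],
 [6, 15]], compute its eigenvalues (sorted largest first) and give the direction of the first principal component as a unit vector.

Step 1 — characteristic polynomial of 2×2 Sigma:
  det(Sigma - λI) = λ² - trace · λ + det = 0.
  trace = 15 + 15 = 30, det = 15·15 - (6)² = 189.
Step 2 — discriminant:
  Δ = trace² - 4·det = 900 - 756 = 144.
Step 3 — eigenvalues:
  λ = (trace ± √Δ)/2 = (30 ± 12)/2,
  λ_1 = 21,  λ_2 = 9.

Step 4 — unit eigenvector for λ_1: solve (Sigma - λ_1 I)v = 0. First row:
  (15 - 21)·v_x + (6)·v_y = 0, i.e. (-6)·v_x + (6)·v_y = 0,
  so v ∝ (b, λ_1 - a) = (6, 6) = u.
  ||u|| = √((6)² + (6)²) = √(72) ≈ 8.4853,
  v_1 = u/||u|| ≈ (0.7071, 0.7071) (||v_1|| = 1).

λ_1 = 21,  λ_2 = 9;  v_1 ≈ (0.7071, 0.7071)


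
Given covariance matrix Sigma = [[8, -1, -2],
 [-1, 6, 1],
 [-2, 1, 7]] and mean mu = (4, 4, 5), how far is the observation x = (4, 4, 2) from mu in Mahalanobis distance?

Step 1 — centre the observation: (x - mu) = (0, 0, -3).

Step 2 — invert Sigma (cofactor / det for 3×3, or solve directly):
  Sigma^{-1} = [[0.1362, 0.0166, 0.0365],
 [0.0166, 0.1728, -0.0199],
 [0.0365, -0.0199, 0.1561]].

Step 3 — form the quadratic (x - mu)^T · Sigma^{-1} · (x - mu):
  Sigma^{-1} · (x - mu) = (-0.1096, 0.0598, -0.4684).
  (x - mu)^T · [Sigma^{-1} · (x - mu)] = (0)·(-0.1096) + (0)·(0.0598) + (-3)·(-0.4684) = 1.4053.

Step 4 — take square root: d = √(1.4053) ≈ 1.1855.

d(x, mu) = √(1.4053) ≈ 1.1855


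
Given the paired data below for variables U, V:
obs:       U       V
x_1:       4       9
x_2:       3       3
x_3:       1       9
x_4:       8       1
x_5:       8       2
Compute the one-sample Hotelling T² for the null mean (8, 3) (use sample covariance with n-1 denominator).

Step 1 — sample mean vector:
  mean(U) = (4 + 3 + 1 + 8 + 8) / 5 = 24/5 = 4.8
  mean(V) = (9 + 3 + 9 + 1 + 2) / 5 = 24/5 = 4.8
  x̄ = (4.8, 4.8),  deviation x̄ - mu_0 = (4.8, 4.8) - (8, 3) = (-3.2, 1.8).

Step 2 — sample covariance matrix, S[i,j] = (1/(n-1)) · Σ_k (x_{k,i} - mean_i) · (x_{k,j} - mean_j), divisor n-1 = 4:
  S[U,U] = ((-0.8)·(-0.8) + (-1.8)·(-1.8) + (-3.8)·(-3.8) + (3.2)·(3.2) + (3.2)·(3.2)) / 4 = 38.8/4 = 9.7
  S[U,V] = ((-0.8)·(4.2) + (-1.8)·(-1.8) + (-3.8)·(4.2) + (3.2)·(-3.8) + (3.2)·(-2.8)) / 4 = -37.2/4 = -9.3
  S[V,V] = ((4.2)·(4.2) + (-1.8)·(-1.8) + (4.2)·(4.2) + (-3.8)·(-3.8) + (-2.8)·(-2.8)) / 4 = 60.8/4 = 15.2
  S = [[9.7, -9.3],
 [-9.3, 15.2]].

Step 3 — invert S. det(S) = 9.7·15.2 - (-9.3)² = 60.95.
  S^{-1} = (1/det) · [[d, -b], [-b, a]] = [[0.2494, 0.1526],
 [0.1526, 0.1591]].

Step 4 — quadratic form (x̄ - mu_0)^T · S^{-1} · (x̄ - mu_0):
  S^{-1} · (x̄ - mu_0) = (-0.5234, -0.2018),
  (x̄ - mu_0)^T · [...] = (-3.2)·(-0.5234) + (1.8)·(-0.2018) = 1.3116.

Step 5 — scale by n: T² = 5 · 1.3116 = 6.5578.

T² ≈ 6.5578


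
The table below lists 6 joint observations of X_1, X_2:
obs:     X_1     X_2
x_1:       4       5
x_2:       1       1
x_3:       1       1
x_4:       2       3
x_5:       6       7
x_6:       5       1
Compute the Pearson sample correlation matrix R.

Step 1 — column means:
  mean(X_1) = (4 + 1 + 1 + 2 + 6 + 5) / 6 = 19/6 = 3.1667
  mean(X_2) = (5 + 1 + 1 + 3 + 7 + 1) / 6 = 18/6 = 3

Step 2 — sample variances and covariances s[i,j] = (1/(n-1)) · Σ_k (x_{k,i} - mean_i) · (x_{k,j} - mean_j), with n-1 = 5:
  s[X_1,X_1] = ((0.8333)·(0.8333) + (-2.1667)·(-2.1667) + (-2.1667)·(-2.1667) + (-1.1667)·(-1.1667) + (2.8333)·(2.8333) + (1.8333)·(1.8333)) / 5 = 22.8333/5 = 4.5667
  s[X_1,X_2] = ((0.8333)·(2) + (-2.1667)·(-2) + (-2.1667)·(-2) + (-1.1667)·(0) + (2.8333)·(4) + (1.8333)·(-2)) / 5 = 18/5 = 3.6
  s[X_2,X_2] = ((2)·(2) + (-2)·(-2) + (-2)·(-2) + (0)·(0) + (4)·(4) + (-2)·(-2)) / 5 = 32/5 = 6.4
  Sample standard deviations s_i = √(s[i,i]):
  s(X_1) = √(4.5667) = 2.137
  s(X_2) = √(6.4) = 2.5298

Step 3 — r_{ij} = s_{ij} / (s_i · s_j):
  r[X_1,X_1] = 1 (diagonal).
  r[X_1,X_2] = 3.6 / (2.137 · 2.5298) = 3.6 / 5.4062 = 0.6659
  r[X_2,X_2] = 1 (diagonal).

R is symmetric with unit diagonal. Assembling:

R = [[1, 0.6659],
 [0.6659, 1]]


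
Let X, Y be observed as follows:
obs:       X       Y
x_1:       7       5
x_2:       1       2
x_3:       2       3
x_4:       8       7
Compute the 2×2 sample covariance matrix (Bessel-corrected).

Step 1 — column means:
  mean(X) = (7 + 1 + 2 + 8) / 4 = 18/4 = 4.5
  mean(Y) = (5 + 2 + 3 + 7) / 4 = 17/4 = 4.25

Step 2 — sample covariance S[i,j] = (1/(n-1)) · Σ_k (x_{k,i} - mean_i) · (x_{k,j} - mean_j), with n-1 = 3.
  S[X,X] = ((2.5)·(2.5) + (-3.5)·(-3.5) + (-2.5)·(-2.5) + (3.5)·(3.5)) / 3 = 37/3 = 12.3333
  S[X,Y] = ((2.5)·(0.75) + (-3.5)·(-2.25) + (-2.5)·(-1.25) + (3.5)·(2.75)) / 3 = 22.5/3 = 7.5
  S[Y,Y] = ((0.75)·(0.75) + (-2.25)·(-2.25) + (-1.25)·(-1.25) + (2.75)·(2.75)) / 3 = 14.75/3 = 4.9167

S is symmetric (S[j,i] = S[i,j]). Assembling:

S = [[12.3333, 7.5],
 [7.5, 4.9167]]


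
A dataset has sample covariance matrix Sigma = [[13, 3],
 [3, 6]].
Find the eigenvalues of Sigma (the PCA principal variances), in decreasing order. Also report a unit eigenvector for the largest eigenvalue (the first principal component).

Step 1 — characteristic polynomial of 2×2 Sigma:
  det(Sigma - λI) = λ² - trace · λ + det = 0.
  trace = 13 + 6 = 19, det = 13·6 - (3)² = 69.
Step 2 — discriminant:
  Δ = trace² - 4·det = 361 - 276 = 85.
Step 3 — eigenvalues:
  λ = (trace ± √Δ)/2 = (19 ± 9.2195)/2,
  λ_1 = 14.1098,  λ_2 = 4.8902.

Step 4 — unit eigenvector for λ_1: solve (Sigma - λ_1 I)v = 0. First row:
  (13 - 14.1098)·v_x + (3)·v_y = 0, i.e. (-1.1098)·v_x + (3)·v_y = 0,
  so v ∝ (b, λ_1 - a) = (3, 1.1098) = u.
  ||u|| = √((3)² + (1.1098)²) = √(10.2316) ≈ 3.1987,
  v_1 = u/||u|| ≈ (0.9379, 0.3469) (||v_1|| = 1).

λ_1 = 14.1098,  λ_2 = 4.8902;  v_1 ≈ (0.9379, 0.3469)


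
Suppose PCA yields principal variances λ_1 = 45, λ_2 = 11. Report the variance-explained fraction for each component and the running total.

Step 1 — total variance = trace(Sigma) = Σ λ_i = 45 + 11 = 56.

Step 2 — fraction explained by component i = λ_i / Σ λ:
  PC1: 45/56 = 0.8036
  PC2: 11/56 = 0.1964

Step 3 — cumulative fraction after k components = (λ_1 + ... + λ_k) / Σ λ:
  k = 1: 45/56 = 0.8036
  k = 2: (45 + 11)/56 = 56/56 = 1

Summary (fraction, with percent):

explained: PC1 0.8036 (80.36%), PC2 0.1964 (19.64%);  cumulative: 0.8036, 1


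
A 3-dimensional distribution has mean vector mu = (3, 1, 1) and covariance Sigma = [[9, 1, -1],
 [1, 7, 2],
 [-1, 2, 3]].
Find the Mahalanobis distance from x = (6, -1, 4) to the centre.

Step 1 — centre the observation: (x - mu) = (3, -2, 3).

Step 2 — invert Sigma (cofactor / det for 3×3, or solve directly):
  Sigma^{-1} = [[0.1223, -0.036, 0.0647],
 [-0.036, 0.1871, -0.1367],
 [0.0647, -0.1367, 0.446]].

Step 3 — form the quadratic (x - mu)^T · Sigma^{-1} · (x - mu):
  Sigma^{-1} · (x - mu) = (0.6331, -0.8921, 1.8058).
  (x - mu)^T · [Sigma^{-1} · (x - mu)] = (3)·(0.6331) + (-2)·(-0.8921) + (3)·(1.8058) = 9.1007.

Step 4 — take square root: d = √(9.1007) ≈ 3.0167.

d(x, mu) = √(9.1007) ≈ 3.0167


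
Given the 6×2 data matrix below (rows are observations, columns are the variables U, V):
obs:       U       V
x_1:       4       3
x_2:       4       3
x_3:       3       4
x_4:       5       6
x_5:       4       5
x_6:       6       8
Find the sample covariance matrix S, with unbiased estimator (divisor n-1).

Step 1 — column means:
  mean(U) = (4 + 4 + 3 + 5 + 4 + 6) / 6 = 26/6 = 4.3333
  mean(V) = (3 + 3 + 4 + 6 + 5 + 8) / 6 = 29/6 = 4.8333

Step 2 — sample covariance S[i,j] = (1/(n-1)) · Σ_k (x_{k,i} - mean_i) · (x_{k,j} - mean_j), with n-1 = 5.
  S[U,U] = ((-0.3333)·(-0.3333) + (-0.3333)·(-0.3333) + (-1.3333)·(-1.3333) + (0.6667)·(0.6667) + (-0.3333)·(-0.3333) + (1.6667)·(1.6667)) / 5 = 5.3333/5 = 1.0667
  S[U,V] = ((-0.3333)·(-1.8333) + (-0.3333)·(-1.8333) + (-1.3333)·(-0.8333) + (0.6667)·(1.1667) + (-0.3333)·(0.1667) + (1.6667)·(3.1667)) / 5 = 8.3333/5 = 1.6667
  S[V,V] = ((-1.8333)·(-1.8333) + (-1.8333)·(-1.8333) + (-0.8333)·(-0.8333) + (1.1667)·(1.1667) + (0.1667)·(0.1667) + (3.1667)·(3.1667)) / 5 = 18.8333/5 = 3.7667

S is symmetric (S[j,i] = S[i,j]). Assembling:

S = [[1.0667, 1.6667],
 [1.6667, 3.7667]]
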